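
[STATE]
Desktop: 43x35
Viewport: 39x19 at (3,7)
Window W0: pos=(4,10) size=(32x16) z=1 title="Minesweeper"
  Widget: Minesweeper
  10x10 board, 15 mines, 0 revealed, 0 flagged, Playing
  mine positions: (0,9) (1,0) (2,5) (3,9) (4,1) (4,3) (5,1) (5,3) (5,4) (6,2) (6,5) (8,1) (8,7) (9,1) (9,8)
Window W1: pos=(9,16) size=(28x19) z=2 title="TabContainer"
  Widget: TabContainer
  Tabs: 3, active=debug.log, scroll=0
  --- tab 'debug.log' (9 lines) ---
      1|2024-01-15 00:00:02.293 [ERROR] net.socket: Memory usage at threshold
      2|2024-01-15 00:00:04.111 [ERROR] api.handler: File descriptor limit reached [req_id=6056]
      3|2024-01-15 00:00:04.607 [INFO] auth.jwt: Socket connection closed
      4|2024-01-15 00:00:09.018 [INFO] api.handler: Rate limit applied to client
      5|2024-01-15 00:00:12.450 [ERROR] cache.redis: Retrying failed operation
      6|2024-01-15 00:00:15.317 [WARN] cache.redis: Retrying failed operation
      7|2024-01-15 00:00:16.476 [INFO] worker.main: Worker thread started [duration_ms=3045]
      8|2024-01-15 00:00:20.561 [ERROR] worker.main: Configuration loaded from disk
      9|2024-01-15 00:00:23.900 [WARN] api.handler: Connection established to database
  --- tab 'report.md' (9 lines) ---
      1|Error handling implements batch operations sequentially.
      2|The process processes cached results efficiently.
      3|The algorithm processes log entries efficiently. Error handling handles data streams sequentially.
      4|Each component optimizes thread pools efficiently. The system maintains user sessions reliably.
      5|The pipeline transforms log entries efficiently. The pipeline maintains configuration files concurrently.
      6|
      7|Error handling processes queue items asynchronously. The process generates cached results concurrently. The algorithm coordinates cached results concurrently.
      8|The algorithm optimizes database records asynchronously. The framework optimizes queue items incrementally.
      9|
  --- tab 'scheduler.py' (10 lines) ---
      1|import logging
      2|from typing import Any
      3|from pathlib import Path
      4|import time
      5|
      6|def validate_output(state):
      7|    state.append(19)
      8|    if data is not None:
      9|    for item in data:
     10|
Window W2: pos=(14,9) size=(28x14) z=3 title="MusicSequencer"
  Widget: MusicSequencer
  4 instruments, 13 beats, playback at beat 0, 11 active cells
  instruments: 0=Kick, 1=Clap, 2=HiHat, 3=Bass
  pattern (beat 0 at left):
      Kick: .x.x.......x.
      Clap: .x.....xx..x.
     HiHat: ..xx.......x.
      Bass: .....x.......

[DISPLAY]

                                       
                                       
           ┏━━━━━━━━━━━━━━━━━━━━━━━━━━┓
 ┏━━━━━━━━━┃ MusicSequencer           ┃
 ┃ Mineswee┠──────────────────────────┨
 ┠─────────┃      ▼123456789012       ┃
 ┃■■■■■■■■■┃  Kick·█·█·······█·       ┃
 ┃■■■■■■■■■┃  Clap·█·····██··█·       ┃
 ┃■■■■■■■■■┃ HiHat··██·······█·       ┃
 ┃■■■■┏━━━━┃  Bass·····█·······       ┃
 ┃■■■■┃ Tab┃                          ┃
 ┃■■■■┠────┃                          ┃
 ┃■■■■┃[deb┃                          ┃
 ┃■■■■┃────┃                          ┃
 ┃■■■■┃2024┃                          ┃
 ┃■■■■┃2024┗━━━━━━━━━━━━━━━━━━━━━━━━━━┛
 ┃    ┃2024-01-15 00:00:04.607 [I┃     
 ┃    ┃2024-01-15 00:00:09.018 [I┃     
 ┗━━━━┃2024-01-15 00:00:12.450 [E┃     


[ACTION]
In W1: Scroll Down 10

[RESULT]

                                       
                                       
           ┏━━━━━━━━━━━━━━━━━━━━━━━━━━┓
 ┏━━━━━━━━━┃ MusicSequencer           ┃
 ┃ Mineswee┠──────────────────────────┨
 ┠─────────┃      ▼123456789012       ┃
 ┃■■■■■■■■■┃  Kick·█·█·······█·       ┃
 ┃■■■■■■■■■┃  Clap·█·····██··█·       ┃
 ┃■■■■■■■■■┃ HiHat··██·······█·       ┃
 ┃■■■■┏━━━━┃  Bass·····█·······       ┃
 ┃■■■■┃ Tab┃                          ┃
 ┃■■■■┠────┃                          ┃
 ┃■■■■┃[deb┃                          ┃
 ┃■■■■┃────┃                          ┃
 ┃■■■■┃2024┃                          ┃
 ┃■■■■┃    ┗━━━━━━━━━━━━━━━━━━━━━━━━━━┛
 ┃    ┃                          ┃     
 ┃    ┃                          ┃     
 ┗━━━━┃                          ┃     


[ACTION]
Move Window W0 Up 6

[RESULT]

 ┃■■■■■■■■■■                    ┃      
 ┃■■■■■■■■■■                    ┃      
 ┃■■■■■■■■■┏━━━━━━━━━━━━━━━━━━━━━━━━━━┓
 ┃■■■■■■■■■┃ MusicSequencer           ┃
 ┃■■■■■■■■■┠──────────────────────────┨
 ┃■■■■■■■■■┃      ▼123456789012       ┃
 ┃■■■■■■■■■┃  Kick·█·█·······█·       ┃
 ┃■■■■■■■■■┃  Clap·█·····██··█·       ┃
 ┃■■■■■■■■■┃ HiHat··██·······█·       ┃
 ┃■■■■┏━━━━┃  Bass·····█·······       ┃
 ┃    ┃ Tab┃                          ┃
 ┃    ┠────┃                          ┃
 ┗━━━━┃[deb┃                          ┃
      ┃────┃                          ┃
      ┃2024┃                          ┃
      ┃    ┗━━━━━━━━━━━━━━━━━━━━━━━━━━┛
      ┃                          ┃     
      ┃                          ┃     
      ┃                          ┃     


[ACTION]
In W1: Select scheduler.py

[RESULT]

 ┃■■■■■■■■■■                    ┃      
 ┃■■■■■■■■■■                    ┃      
 ┃■■■■■■■■■┏━━━━━━━━━━━━━━━━━━━━━━━━━━┓
 ┃■■■■■■■■■┃ MusicSequencer           ┃
 ┃■■■■■■■■■┠──────────────────────────┨
 ┃■■■■■■■■■┃      ▼123456789012       ┃
 ┃■■■■■■■■■┃  Kick·█·█·······█·       ┃
 ┃■■■■■■■■■┃  Clap·█·····██··█·       ┃
 ┃■■■■■■■■■┃ HiHat··██·······█·       ┃
 ┃■■■■┏━━━━┃  Bass·····█·······       ┃
 ┃    ┃ Tab┃                          ┃
 ┃    ┠────┃                          ┃
 ┗━━━━┃ deb┃                          ┃
      ┃────┃                          ┃
      ┃impo┃                          ┃
      ┃from┗━━━━━━━━━━━━━━━━━━━━━━━━━━┛
      ┃from pathlib import Path  ┃     
      ┃import time               ┃     
      ┃                          ┃     


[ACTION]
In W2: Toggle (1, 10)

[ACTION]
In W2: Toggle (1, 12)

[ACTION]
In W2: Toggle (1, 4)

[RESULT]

 ┃■■■■■■■■■■                    ┃      
 ┃■■■■■■■■■■                    ┃      
 ┃■■■■■■■■■┏━━━━━━━━━━━━━━━━━━━━━━━━━━┓
 ┃■■■■■■■■■┃ MusicSequencer           ┃
 ┃■■■■■■■■■┠──────────────────────────┨
 ┃■■■■■■■■■┃      ▼123456789012       ┃
 ┃■■■■■■■■■┃  Kick·█·█·······█·       ┃
 ┃■■■■■■■■■┃  Clap·█··█··██·███       ┃
 ┃■■■■■■■■■┃ HiHat··██·······█·       ┃
 ┃■■■■┏━━━━┃  Bass·····█·······       ┃
 ┃    ┃ Tab┃                          ┃
 ┃    ┠────┃                          ┃
 ┗━━━━┃ deb┃                          ┃
      ┃────┃                          ┃
      ┃impo┃                          ┃
      ┃from┗━━━━━━━━━━━━━━━━━━━━━━━━━━┛
      ┃from pathlib import Path  ┃     
      ┃import time               ┃     
      ┃                          ┃     


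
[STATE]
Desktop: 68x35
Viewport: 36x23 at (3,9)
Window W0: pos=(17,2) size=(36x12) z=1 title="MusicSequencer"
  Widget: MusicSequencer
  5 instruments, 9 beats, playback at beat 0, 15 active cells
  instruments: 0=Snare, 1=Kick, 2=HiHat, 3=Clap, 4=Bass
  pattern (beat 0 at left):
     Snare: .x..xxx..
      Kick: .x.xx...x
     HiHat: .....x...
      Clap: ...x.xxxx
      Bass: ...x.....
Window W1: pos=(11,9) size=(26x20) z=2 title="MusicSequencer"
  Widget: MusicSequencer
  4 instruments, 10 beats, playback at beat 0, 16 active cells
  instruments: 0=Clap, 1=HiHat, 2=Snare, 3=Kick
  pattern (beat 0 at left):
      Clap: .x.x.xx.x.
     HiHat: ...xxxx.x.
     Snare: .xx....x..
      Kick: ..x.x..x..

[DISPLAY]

        ┏━━━━━━━━━━━━━━━━━━━━━━━━┓  
        ┃ MusicSequencer         ┃  
        ┠────────────────────────┨  
        ┃      ▼123456789        ┃  
        ┃  Clap·█·█·██·█·        ┃━━
        ┃ HiHat···████·█·        ┃  
        ┃ Snare·██····█··        ┃  
        ┃  Kick··█·█··█··        ┃  
        ┃                        ┃  
        ┃                        ┃  
        ┃                        ┃  
        ┃                        ┃  
        ┃                        ┃  
        ┃                        ┃  
        ┃                        ┃  
        ┃                        ┃  
        ┃                        ┃  
        ┃                        ┃  
        ┃                        ┃  
        ┗━━━━━━━━━━━━━━━━━━━━━━━━┛  
                                    
                                    
                                    


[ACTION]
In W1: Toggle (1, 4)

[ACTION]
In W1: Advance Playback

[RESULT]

        ┏━━━━━━━━━━━━━━━━━━━━━━━━┓  
        ┃ MusicSequencer         ┃  
        ┠────────────────────────┨  
        ┃      0▼23456789        ┃  
        ┃  Clap·█·█·██·█·        ┃━━
        ┃ HiHat···█·██·█·        ┃  
        ┃ Snare·██····█··        ┃  
        ┃  Kick··█·█··█··        ┃  
        ┃                        ┃  
        ┃                        ┃  
        ┃                        ┃  
        ┃                        ┃  
        ┃                        ┃  
        ┃                        ┃  
        ┃                        ┃  
        ┃                        ┃  
        ┃                        ┃  
        ┃                        ┃  
        ┃                        ┃  
        ┗━━━━━━━━━━━━━━━━━━━━━━━━┛  
                                    
                                    
                                    


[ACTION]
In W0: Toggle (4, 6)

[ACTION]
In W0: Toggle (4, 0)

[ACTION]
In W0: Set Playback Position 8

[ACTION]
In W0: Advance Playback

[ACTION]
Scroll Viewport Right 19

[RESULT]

━━━━━━━━━━━━━━┓               ┃     
encer         ┃               ┃     
──────────────┨               ┃     
456789        ┃               ┃     
·██·█·        ┃━━━━━━━━━━━━━━━┛     
·██·█·        ┃                     
···█··        ┃                     
█··█··        ┃                     
              ┃                     
              ┃                     
              ┃                     
              ┃                     
              ┃                     
              ┃                     
              ┃                     
              ┃                     
              ┃                     
              ┃                     
              ┃                     
━━━━━━━━━━━━━━┛                     
                                    
                                    
                                    


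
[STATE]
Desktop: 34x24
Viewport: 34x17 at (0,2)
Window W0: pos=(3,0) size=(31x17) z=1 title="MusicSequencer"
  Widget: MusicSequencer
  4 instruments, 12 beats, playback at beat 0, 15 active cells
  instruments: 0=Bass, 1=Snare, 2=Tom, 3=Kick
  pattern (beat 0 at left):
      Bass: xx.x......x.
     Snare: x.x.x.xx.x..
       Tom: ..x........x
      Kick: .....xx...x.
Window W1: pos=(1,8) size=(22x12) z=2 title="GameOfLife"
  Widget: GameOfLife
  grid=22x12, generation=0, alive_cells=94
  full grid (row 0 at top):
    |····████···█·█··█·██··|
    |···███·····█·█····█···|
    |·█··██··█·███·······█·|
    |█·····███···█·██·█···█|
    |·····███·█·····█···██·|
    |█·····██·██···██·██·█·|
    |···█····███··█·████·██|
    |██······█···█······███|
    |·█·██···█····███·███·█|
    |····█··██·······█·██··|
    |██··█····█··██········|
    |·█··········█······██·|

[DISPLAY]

   ┠─────────────────────────────┨
   ┃      ▼12345678901           ┃
   ┃  Bass██·█······█·           ┃
   ┃ Snare█·█·█·██·█··           ┃
   ┃   Tom··█········█           ┃
   ┃  Kick·····██···█·           ┃
 ┏━━━━━━━━━━━━━━━━━━━━┓          ┃
 ┃ GameOfLife         ┃          ┃
 ┠────────────────────┨          ┃
 ┃Gen: 0              ┃          ┃
 ┃█··██··█·███·······█┃          ┃
 ┃·····███···█·██·█···┃          ┃
 ┃····███·█·····█···██┃          ┃
 ┃·····██·██···██·██·█┃          ┃
 ┃··█····███··█·████·█┃━━━━━━━━━━┛
 ┃█······█···█······██┃           
 ┃█·██···█····███·███·┃           


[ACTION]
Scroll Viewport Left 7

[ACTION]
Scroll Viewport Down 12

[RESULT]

   ┃  Kick·····██···█·           ┃
 ┏━━━━━━━━━━━━━━━━━━━━┓          ┃
 ┃ GameOfLife         ┃          ┃
 ┠────────────────────┨          ┃
 ┃Gen: 0              ┃          ┃
 ┃█··██··█·███·······█┃          ┃
 ┃·····███···█·██·█···┃          ┃
 ┃····███·█·····█···██┃          ┃
 ┃·····██·██···██·██·█┃          ┃
 ┃··█····███··█·████·█┃━━━━━━━━━━┛
 ┃█······█···█······██┃           
 ┃█·██···█····███·███·┃           
 ┗━━━━━━━━━━━━━━━━━━━━┛           
                                  
                                  
                                  
                                  


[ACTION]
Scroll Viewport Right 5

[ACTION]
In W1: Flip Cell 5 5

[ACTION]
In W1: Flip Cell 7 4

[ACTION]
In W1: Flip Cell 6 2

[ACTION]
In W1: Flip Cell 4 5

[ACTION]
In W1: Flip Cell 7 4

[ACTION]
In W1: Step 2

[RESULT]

   ┃  Kick·····██···█·           ┃
 ┏━━━━━━━━━━━━━━━━━━━━┓          ┃
 ┃ GameOfLife         ┃          ┃
 ┠────────────────────┨          ┃
 ┃Gen: 2              ┃          ┃
 ┃·······█████···███··┃          ┃
 ┃·······█···█··██·██·┃          ┃
 ┃········█████·██·██·┃          ┃
 ┃········█·██·█·····█┃          ┃
 ┃····███···██········┃━━━━━━━━━━┛
 ┃···██·██·███········┃           
 ┃·····█·····███··█··█┃           
 ┗━━━━━━━━━━━━━━━━━━━━┛           
                                  
                                  
                                  
                                  


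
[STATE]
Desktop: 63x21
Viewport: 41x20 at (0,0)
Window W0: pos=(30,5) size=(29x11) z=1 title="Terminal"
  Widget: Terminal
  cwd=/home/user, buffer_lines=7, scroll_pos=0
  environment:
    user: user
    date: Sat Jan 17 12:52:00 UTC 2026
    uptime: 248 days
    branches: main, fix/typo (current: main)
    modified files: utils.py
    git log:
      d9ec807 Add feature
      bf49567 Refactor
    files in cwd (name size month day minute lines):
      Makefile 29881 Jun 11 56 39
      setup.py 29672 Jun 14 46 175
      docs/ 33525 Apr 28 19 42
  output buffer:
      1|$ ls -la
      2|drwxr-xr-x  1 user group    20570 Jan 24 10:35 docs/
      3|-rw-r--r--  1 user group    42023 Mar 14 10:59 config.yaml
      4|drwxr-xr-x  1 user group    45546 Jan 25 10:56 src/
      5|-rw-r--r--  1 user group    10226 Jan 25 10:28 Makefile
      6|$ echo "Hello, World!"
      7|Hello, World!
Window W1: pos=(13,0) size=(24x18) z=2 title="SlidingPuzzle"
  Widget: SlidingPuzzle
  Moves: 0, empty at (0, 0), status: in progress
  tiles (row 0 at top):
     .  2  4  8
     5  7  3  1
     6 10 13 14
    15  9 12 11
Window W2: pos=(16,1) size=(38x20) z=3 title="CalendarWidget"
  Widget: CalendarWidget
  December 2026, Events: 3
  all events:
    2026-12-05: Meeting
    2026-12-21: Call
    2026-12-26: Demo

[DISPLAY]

             ┏━━━━━━━━━━━━━━━━━━━━━━┓    
             ┃ S┏━━━━━━━━━━━━━━━━━━━━━━━━
             ┠──┃ CalendarWidget         
             ┃┌─┠────────────────────────
             ┃│ ┃           December 2026
             ┃├─┃Mo Tu We Th Fr Sa Su    
             ┃│ ┃    1  2  3  4  5*  6   
             ┃├─┃ 7  8  9 10 11 12 13    
             ┃│ ┃14 15 16 17 18 19 20    
             ┃├─┃21* 22 23 24 25 26* 27  
             ┃│ ┃28 29 30 31             
             ┃└─┃                        
             ┃Mo┃                        
             ┃  ┃                        
             ┃  ┃                        
             ┃  ┃                        
             ┃  ┃                        
             ┗━━┃                        
                ┃                        
                ┃                        


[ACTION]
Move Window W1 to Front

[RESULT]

             ┏━━━━━━━━━━━━━━━━━━━━━━┓    
             ┃ SlidingPuzzle        ┃━━━━
             ┠──────────────────────┨    
             ┃┌────┬────┬────┬────┐ ┃────
             ┃│    │  2 │  4 │  8 │ ┃2026
             ┃├────┼────┼────┼────┤ ┃    
             ┃│  5 │  7 │  3 │  1 │ ┃6   
             ┃├────┼────┼────┼────┤ ┃    
             ┃│  6 │ 10 │ 13 │ 14 │ ┃    
             ┃├────┼────┼────┼────┤ ┃27  
             ┃│ 15 │  9 │ 12 │ 11 │ ┃    
             ┃└────┴────┴────┴────┘ ┃    
             ┃Moves: 0              ┃    
             ┃                      ┃    
             ┃                      ┃    
             ┃                      ┃    
             ┃                      ┃    
             ┗━━━━━━━━━━━━━━━━━━━━━━┛    
                ┃                        
                ┃                        


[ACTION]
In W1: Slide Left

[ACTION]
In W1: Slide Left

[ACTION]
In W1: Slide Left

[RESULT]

             ┏━━━━━━━━━━━━━━━━━━━━━━┓    
             ┃ SlidingPuzzle        ┃━━━━
             ┠──────────────────────┨    
             ┃┌────┬────┬────┬────┐ ┃────
             ┃│  2 │  4 │  8 │    │ ┃2026
             ┃├────┼────┼────┼────┤ ┃    
             ┃│  5 │  7 │  3 │  1 │ ┃6   
             ┃├────┼────┼────┼────┤ ┃    
             ┃│  6 │ 10 │ 13 │ 14 │ ┃    
             ┃├────┼────┼────┼────┤ ┃27  
             ┃│ 15 │  9 │ 12 │ 11 │ ┃    
             ┃└────┴────┴────┴────┘ ┃    
             ┃Moves: 3              ┃    
             ┃                      ┃    
             ┃                      ┃    
             ┃                      ┃    
             ┃                      ┃    
             ┗━━━━━━━━━━━━━━━━━━━━━━┛    
                ┃                        
                ┃                        


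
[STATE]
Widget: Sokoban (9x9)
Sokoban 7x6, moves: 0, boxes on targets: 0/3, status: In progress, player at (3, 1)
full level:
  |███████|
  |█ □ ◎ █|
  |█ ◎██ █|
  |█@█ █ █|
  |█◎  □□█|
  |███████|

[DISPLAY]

███████  
█ □ ◎ █  
█ ◎██ █  
█@█ █ █  
█◎  □□█  
███████  
Moves: 0 
         
         


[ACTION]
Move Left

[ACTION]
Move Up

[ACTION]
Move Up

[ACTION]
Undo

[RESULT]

███████  
█ □ ◎ █  
█@◎██ █  
█ █ █ █  
█◎  □□█  
███████  
Moves: 1 
         
         


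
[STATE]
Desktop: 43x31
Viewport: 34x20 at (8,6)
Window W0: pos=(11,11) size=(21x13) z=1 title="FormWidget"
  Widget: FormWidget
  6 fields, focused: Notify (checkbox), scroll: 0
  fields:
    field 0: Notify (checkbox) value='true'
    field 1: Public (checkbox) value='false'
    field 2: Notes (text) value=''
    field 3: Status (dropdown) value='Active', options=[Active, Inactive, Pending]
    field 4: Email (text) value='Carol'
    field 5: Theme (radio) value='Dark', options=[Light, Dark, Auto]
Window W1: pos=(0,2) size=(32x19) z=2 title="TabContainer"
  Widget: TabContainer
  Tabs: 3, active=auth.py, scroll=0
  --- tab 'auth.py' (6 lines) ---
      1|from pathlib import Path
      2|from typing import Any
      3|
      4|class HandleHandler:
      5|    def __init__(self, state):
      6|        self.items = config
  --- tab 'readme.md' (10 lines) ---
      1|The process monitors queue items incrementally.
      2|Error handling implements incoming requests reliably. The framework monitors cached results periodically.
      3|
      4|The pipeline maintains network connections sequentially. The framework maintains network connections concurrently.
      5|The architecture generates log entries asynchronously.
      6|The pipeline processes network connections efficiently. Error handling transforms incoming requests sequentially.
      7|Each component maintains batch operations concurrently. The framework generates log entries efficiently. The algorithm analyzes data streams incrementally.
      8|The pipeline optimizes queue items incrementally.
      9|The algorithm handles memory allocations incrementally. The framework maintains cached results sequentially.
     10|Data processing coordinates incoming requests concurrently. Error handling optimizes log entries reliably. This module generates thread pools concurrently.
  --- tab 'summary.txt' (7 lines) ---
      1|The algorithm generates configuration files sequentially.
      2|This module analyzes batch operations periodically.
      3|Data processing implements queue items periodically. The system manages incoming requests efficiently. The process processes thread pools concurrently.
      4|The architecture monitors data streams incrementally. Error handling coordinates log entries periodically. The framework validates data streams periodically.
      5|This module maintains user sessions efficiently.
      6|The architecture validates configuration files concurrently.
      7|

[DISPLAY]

───────────────────────┃          
thlib import Path      ┃          
ping import Any        ┃          
                       ┃          
andleHandler:          ┃          
 __init__(self, state):┃          
 self.items = config   ┃          
                       ┃          
                       ┃          
                       ┃          
                       ┃          
                       ┃          
                       ┃          
                       ┃          
━━━━━━━━━━━━━━━━━━━━━━━┛          
   ┃                   ┃          
   ┃                   ┃          
   ┗━━━━━━━━━━━━━━━━━━━┛          
                                  
                                  


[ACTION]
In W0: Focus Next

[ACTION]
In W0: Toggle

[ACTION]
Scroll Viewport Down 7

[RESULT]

 __init__(self, state):┃          
 self.items = config   ┃          
                       ┃          
                       ┃          
                       ┃          
                       ┃          
                       ┃          
                       ┃          
                       ┃          
━━━━━━━━━━━━━━━━━━━━━━━┛          
   ┃                   ┃          
   ┃                   ┃          
   ┗━━━━━━━━━━━━━━━━━━━┛          
                                  
                                  
                                  
                                  
                                  
                                  
                                  


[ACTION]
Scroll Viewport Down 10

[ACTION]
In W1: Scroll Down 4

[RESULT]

                       ┃          
                       ┃          
                       ┃          
                       ┃          
                       ┃          
                       ┃          
                       ┃          
                       ┃          
                       ┃          
━━━━━━━━━━━━━━━━━━━━━━━┛          
   ┃                   ┃          
   ┃                   ┃          
   ┗━━━━━━━━━━━━━━━━━━━┛          
                                  
                                  
                                  
                                  
                                  
                                  
                                  


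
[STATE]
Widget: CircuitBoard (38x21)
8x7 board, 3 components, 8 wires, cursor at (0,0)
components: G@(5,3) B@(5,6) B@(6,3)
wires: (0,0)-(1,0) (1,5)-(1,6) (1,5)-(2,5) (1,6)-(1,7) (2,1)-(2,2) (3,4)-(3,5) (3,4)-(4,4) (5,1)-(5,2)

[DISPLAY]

   0 1 2 3 4 5 6 7                    
0  [.]                                
    │                                 
1   ·                   · ─ · ─ ·     
                        │             
2       · ─ ·           ·             
                                      
3                   · ─ ·             
                    │                 
4                   ·                 
                                      
5       · ─ ·   G           B         
                                      
6               B                     
Cursor: (0,0)                         
                                      
                                      
                                      
                                      
                                      
                                      


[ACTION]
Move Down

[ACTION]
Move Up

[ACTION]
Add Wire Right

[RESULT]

   0 1 2 3 4 5 6 7                    
0  [.]─ ·                             
    │                                 
1   ·                   · ─ · ─ ·     
                        │             
2       · ─ ·           ·             
                                      
3                   · ─ ·             
                    │                 
4                   ·                 
                                      
5       · ─ ·   G           B         
                                      
6               B                     
Cursor: (0,0)                         
                                      
                                      
                                      
                                      
                                      
                                      


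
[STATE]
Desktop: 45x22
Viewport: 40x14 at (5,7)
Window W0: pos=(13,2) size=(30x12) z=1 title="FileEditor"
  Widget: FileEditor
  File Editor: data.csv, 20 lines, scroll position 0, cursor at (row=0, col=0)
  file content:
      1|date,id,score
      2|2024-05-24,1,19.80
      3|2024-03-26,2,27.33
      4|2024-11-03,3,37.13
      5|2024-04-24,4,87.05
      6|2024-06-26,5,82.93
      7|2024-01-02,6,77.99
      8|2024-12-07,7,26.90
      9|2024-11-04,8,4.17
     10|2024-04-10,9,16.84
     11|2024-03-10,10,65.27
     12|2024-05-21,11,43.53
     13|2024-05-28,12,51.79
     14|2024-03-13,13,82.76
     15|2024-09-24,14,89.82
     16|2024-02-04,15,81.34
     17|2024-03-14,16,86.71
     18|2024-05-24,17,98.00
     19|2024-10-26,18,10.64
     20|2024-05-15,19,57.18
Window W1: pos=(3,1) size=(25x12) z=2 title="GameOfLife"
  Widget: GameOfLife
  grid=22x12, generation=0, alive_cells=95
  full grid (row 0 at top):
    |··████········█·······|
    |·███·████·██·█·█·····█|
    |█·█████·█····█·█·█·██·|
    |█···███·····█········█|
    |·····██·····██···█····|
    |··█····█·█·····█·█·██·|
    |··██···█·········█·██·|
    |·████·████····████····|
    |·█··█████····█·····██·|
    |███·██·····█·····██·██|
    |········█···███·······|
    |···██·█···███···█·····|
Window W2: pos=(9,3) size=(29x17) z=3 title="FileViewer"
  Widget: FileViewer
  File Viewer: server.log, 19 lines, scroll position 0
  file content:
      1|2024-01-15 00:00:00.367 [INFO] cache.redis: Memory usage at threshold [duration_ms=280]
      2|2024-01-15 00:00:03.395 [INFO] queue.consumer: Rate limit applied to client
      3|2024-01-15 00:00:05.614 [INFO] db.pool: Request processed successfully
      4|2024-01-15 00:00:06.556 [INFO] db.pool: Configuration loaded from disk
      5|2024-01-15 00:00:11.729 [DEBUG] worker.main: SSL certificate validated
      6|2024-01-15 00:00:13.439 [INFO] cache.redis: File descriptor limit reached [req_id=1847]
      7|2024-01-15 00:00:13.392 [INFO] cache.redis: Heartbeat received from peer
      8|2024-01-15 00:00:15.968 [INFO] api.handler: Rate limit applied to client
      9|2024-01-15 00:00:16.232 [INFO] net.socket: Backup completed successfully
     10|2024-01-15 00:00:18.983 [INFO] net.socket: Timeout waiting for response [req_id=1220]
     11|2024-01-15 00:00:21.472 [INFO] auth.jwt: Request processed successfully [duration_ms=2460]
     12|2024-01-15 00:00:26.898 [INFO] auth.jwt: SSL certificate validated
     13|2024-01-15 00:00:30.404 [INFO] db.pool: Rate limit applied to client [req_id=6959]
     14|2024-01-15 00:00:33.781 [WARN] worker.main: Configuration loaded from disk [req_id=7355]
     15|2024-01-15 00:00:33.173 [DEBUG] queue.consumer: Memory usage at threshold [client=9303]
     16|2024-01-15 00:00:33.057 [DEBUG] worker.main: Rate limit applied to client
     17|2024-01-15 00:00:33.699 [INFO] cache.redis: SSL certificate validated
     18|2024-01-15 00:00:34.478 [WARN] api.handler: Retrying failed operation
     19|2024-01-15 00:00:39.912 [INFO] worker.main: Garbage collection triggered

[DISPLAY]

····┃2024-01-15 00:00:03.395 [I█┃   ░┃  
·█··┃2024-01-15 00:00:05.614 [I░┃   ░┃  
·██·┃2024-01-15 00:00:06.556 [I░┃   ░┃  
████┃2024-01-15 00:00:11.729 [D░┃   ░┃  
█··█┃2024-01-15 00:00:13.439 [I░┃   ░┃  
━━━━┃2024-01-15 00:00:13.392 [I░┃   ▼┃  
    ┃2024-01-15 00:00:15.968 [I░┃━━━━┛  
    ┃2024-01-15 00:00:16.232 [I░┃       
    ┃2024-01-15 00:00:18.983 [I░┃       
    ┃2024-01-15 00:00:21.472 [I░┃       
    ┃2024-01-15 00:00:26.898 [I░┃       
    ┃2024-01-15 00:00:30.404 [I▼┃       
    ┗━━━━━━━━━━━━━━━━━━━━━━━━━━━┛       
                                        


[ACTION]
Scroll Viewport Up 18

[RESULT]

                                        
━━━━━━━━━━━━━━━━━━━━━━┓                 
GameOfLife            ┃━━━━━━━━━━━━━━┓  
────┏━━━━━━━━━━━━━━━━━━━━━━━━━━━┓    ┃  
en: ┃ FileViewer                ┃────┨  
·███┠───────────────────────────┨   ▲┃  
···█┃2024-01-15 00:00:00.367 [I▲┃   █┃  
····┃2024-01-15 00:00:03.395 [I█┃   ░┃  
·█··┃2024-01-15 00:00:05.614 [I░┃   ░┃  
·██·┃2024-01-15 00:00:06.556 [I░┃   ░┃  
████┃2024-01-15 00:00:11.729 [D░┃   ░┃  
█··█┃2024-01-15 00:00:13.439 [I░┃   ░┃  
━━━━┃2024-01-15 00:00:13.392 [I░┃   ▼┃  
    ┃2024-01-15 00:00:15.968 [I░┃━━━━┛  


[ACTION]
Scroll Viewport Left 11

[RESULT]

                                        
   ┏━━━━━━━━━━━━━━━━━━━━━━━┓            
   ┃ GameOfLife            ┃━━━━━━━━━━━━
   ┠─────┏━━━━━━━━━━━━━━━━━━━━━━━━━━━┓  
   ┃Gen: ┃ FileViewer                ┃──
   ┃█·███┠───────────────────────────┨  
   ┃█···█┃2024-01-15 00:00:00.367 [I▲┃  
   ┃·····┃2024-01-15 00:00:03.395 [I█┃  
   ┃··█··┃2024-01-15 00:00:05.614 [I░┃  
   ┃··██·┃2024-01-15 00:00:06.556 [I░┃  
   ┃·████┃2024-01-15 00:00:11.729 [D░┃  
   ┃·█··█┃2024-01-15 00:00:13.439 [I░┃  
   ┗━━━━━┃2024-01-15 00:00:13.392 [I░┃  
         ┃2024-01-15 00:00:15.968 [I░┃━━


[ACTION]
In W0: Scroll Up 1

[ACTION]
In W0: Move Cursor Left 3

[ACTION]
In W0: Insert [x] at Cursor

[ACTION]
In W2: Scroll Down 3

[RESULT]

                                        
   ┏━━━━━━━━━━━━━━━━━━━━━━━┓            
   ┃ GameOfLife            ┃━━━━━━━━━━━━
   ┠─────┏━━━━━━━━━━━━━━━━━━━━━━━━━━━┓  
   ┃Gen: ┃ FileViewer                ┃──
   ┃█·███┠───────────────────────────┨  
   ┃█···█┃2024-01-15 00:00:06.556 [I▲┃  
   ┃·····┃2024-01-15 00:00:11.729 [D░┃  
   ┃··█··┃2024-01-15 00:00:13.439 [I░┃  
   ┃··██·┃2024-01-15 00:00:13.392 [I░┃  
   ┃·████┃2024-01-15 00:00:15.968 [I░┃  
   ┃·█··█┃2024-01-15 00:00:16.232 [I░┃  
   ┗━━━━━┃2024-01-15 00:00:18.983 [I█┃  
         ┃2024-01-15 00:00:21.472 [I░┃━━


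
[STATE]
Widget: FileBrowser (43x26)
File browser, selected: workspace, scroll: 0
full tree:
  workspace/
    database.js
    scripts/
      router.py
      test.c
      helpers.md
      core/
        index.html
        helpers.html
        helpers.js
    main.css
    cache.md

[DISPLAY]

> [-] workspace/                           
    database.js                            
    [+] scripts/                           
    main.css                               
    cache.md                               
                                           
                                           
                                           
                                           
                                           
                                           
                                           
                                           
                                           
                                           
                                           
                                           
                                           
                                           
                                           
                                           
                                           
                                           
                                           
                                           
                                           


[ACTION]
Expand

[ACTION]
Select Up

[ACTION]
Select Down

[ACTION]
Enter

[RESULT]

  [-] workspace/                           
  > database.js                            
    [+] scripts/                           
    main.css                               
    cache.md                               
                                           
                                           
                                           
                                           
                                           
                                           
                                           
                                           
                                           
                                           
                                           
                                           
                                           
                                           
                                           
                                           
                                           
                                           
                                           
                                           
                                           
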